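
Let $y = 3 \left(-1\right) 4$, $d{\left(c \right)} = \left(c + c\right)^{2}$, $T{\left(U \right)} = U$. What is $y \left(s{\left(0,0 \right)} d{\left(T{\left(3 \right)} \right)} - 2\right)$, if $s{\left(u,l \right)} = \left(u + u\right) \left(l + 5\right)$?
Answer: $24$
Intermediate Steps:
$s{\left(u,l \right)} = 2 u \left(5 + l\right)$
$d{\left(c \right)} = 4 c^{2}$ ($d{\left(c \right)} = \left(2 c\right)^{2} = 4 c^{2}$)
$y = -12$ ($y = \left(-3\right) 4 = -12$)
$y \left(s{\left(0,0 \right)} d{\left(T{\left(3 \right)} \right)} - 2\right) = - 12 \left(2 \cdot 0 \left(5 + 0\right) 4 \cdot 3^{2} - 2\right) = - 12 \left(2 \cdot 0 \cdot 5 \cdot 4 \cdot 9 - 2\right) = - 12 \left(0 \cdot 36 - 2\right) = - 12 \left(0 - 2\right) = \left(-12\right) \left(-2\right) = 24$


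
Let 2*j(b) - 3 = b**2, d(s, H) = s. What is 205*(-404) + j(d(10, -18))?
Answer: -165537/2 ≈ -82769.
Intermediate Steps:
j(b) = 3/2 + b**2/2
205*(-404) + j(d(10, -18)) = 205*(-404) + (3/2 + (1/2)*10**2) = -82820 + (3/2 + (1/2)*100) = -82820 + (3/2 + 50) = -82820 + 103/2 = -165537/2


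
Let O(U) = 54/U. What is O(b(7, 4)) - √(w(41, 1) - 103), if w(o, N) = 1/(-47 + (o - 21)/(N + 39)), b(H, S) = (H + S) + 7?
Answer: 3 - I*√891033/93 ≈ 3.0 - 10.15*I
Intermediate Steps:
b(H, S) = 7 + H + S
w(o, N) = 1/(-47 + (-21 + o)/(39 + N))
O(b(7, 4)) - √(w(41, 1) - 103) = 54/(7 + 7 + 4) - √((39 + 1)/(-1854 + 41 - 47*1) - 103) = 54/18 - √(40/(-1854 + 41 - 47) - 103) = 54*(1/18) - √(40/(-1860) - 103) = 3 - √(-1/1860*40 - 103) = 3 - √(-2/93 - 103) = 3 - √(-9581/93) = 3 - I*√891033/93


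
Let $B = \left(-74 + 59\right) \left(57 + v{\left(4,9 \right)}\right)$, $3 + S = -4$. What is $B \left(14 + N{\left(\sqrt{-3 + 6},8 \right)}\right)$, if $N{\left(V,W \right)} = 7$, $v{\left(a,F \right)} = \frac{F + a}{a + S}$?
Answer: $-16590$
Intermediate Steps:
$S = -7$ ($S = -3 - 4 = -7$)
$v{\left(a,F \right)} = \frac{F + a}{-7 + a}$ ($v{\left(a,F \right)} = \frac{F + a}{a - 7} = \frac{F + a}{-7 + a}$)
$B = -790$ ($B = \left(-74 + 59\right) \left(57 + \frac{9 + 4}{-7 + 4}\right) = - 15 \left(57 + \frac{1}{-3} \cdot 13\right) = - 15 \left(57 - \frac{13}{3}\right) = \left(-15\right) \frac{158}{3} = -790$)
$B \left(14 + N{\left(\sqrt{-3 + 6},8 \right)}\right) = - 790 \left(14 + 7\right) = \left(-790\right) 21 = -16590$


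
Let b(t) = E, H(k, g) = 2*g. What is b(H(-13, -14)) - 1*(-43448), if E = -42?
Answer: 43406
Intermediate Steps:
b(t) = -42
b(H(-13, -14)) - 1*(-43448) = -42 - 1*(-43448) = -42 + 43448 = 43406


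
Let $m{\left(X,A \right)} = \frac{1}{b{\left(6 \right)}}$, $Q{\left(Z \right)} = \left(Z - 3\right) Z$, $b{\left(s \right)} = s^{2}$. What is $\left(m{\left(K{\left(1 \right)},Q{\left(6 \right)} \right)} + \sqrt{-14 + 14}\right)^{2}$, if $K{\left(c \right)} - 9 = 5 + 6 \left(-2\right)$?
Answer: $\frac{1}{1296} \approx 0.0007716$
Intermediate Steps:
$Q{\left(Z \right)} = Z \left(-3 + Z\right)$ ($Q{\left(Z \right)} = \left(-3 + Z\right) Z = Z \left(-3 + Z\right)$)
$K{\left(c \right)} = 2$ ($K{\left(c \right)} = 9 + \left(5 + 6 \left(-2\right)\right) = 9 + \left(5 - 12\right) = 9 - 7 = 2$)
$m{\left(X,A \right)} = \frac{1}{36}$ ($m{\left(X,A \right)} = \frac{1}{6^{2}} = \frac{1}{36}$)
$\left(m{\left(K{\left(1 \right)},Q{\left(6 \right)} \right)} + \sqrt{-14 + 14}\right)^{2} = \left(\frac{1}{36} + \sqrt{-14 + 14}\right)^{2} = \left(\frac{1}{36} + \sqrt{0}\right)^{2} = \left(\frac{1}{36} + 0\right)^{2} = \left(\frac{1}{36}\right)^{2} = \frac{1}{1296}$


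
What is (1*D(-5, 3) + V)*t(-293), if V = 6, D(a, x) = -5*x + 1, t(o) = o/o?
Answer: -8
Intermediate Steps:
t(o) = 1
D(a, x) = 1 - 5*x
(1*D(-5, 3) + V)*t(-293) = (1*(1 - 5*3) + 6)*1 = (1*(1 - 15) + 6)*1 = (1*(-14) + 6)*1 = (-14 + 6)*1 = -8*1 = -8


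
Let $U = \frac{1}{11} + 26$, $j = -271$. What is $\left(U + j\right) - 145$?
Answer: $- \frac{4289}{11} \approx -389.91$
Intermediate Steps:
$U = \frac{287}{11}$ ($U = \frac{1}{11} + 26 = \frac{287}{11} \approx 26.091$)
$\left(U + j\right) - 145 = \left(\frac{287}{11} - 271\right) - 145 = - \frac{2694}{11} - 145 = - \frac{4289}{11}$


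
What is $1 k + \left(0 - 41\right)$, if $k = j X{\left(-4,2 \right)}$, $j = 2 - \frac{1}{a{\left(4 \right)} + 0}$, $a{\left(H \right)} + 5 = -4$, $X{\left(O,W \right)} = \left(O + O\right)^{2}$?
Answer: $\frac{847}{9} \approx 94.111$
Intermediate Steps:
$X{\left(O,W \right)} = 4 O^{2}$ ($X{\left(O,W \right)} = \left(2 O\right)^{2} = 4 O^{2}$)
$a{\left(H \right)} = -9$ ($a{\left(H \right)} = -5 - 4 = -9$)
$j = \frac{19}{9}$ ($j = 2 - \frac{1}{-9 + 0} = 2 - \frac{1}{-9} = 2 - - \frac{1}{9} = 2 + \frac{1}{9} = \frac{19}{9} \approx 2.1111$)
$k = \frac{1216}{9}$ ($k = \frac{19 \cdot 4 \left(-4\right)^{2}}{9} = \frac{19 \cdot 4 \cdot 16}{9} = \frac{19}{9} \cdot 64 = \frac{1216}{9} \approx 135.11$)
$1 k + \left(0 - 41\right) = 1 \cdot \frac{1216}{9} + \left(0 - 41\right) = \frac{1216}{9} + \left(0 - 41\right) = \frac{1216}{9} - 41 = \frac{847}{9}$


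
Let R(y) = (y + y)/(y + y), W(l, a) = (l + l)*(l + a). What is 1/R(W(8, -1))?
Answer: 1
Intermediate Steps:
W(l, a) = 2*l*(a + l) (W(l, a) = (2*l)*(a + l) = 2*l*(a + l))
R(y) = 1 (R(y) = (2*y)/((2*y)) = (2*y)*(1/(2*y)) = 1)
1/R(W(8, -1)) = 1/1 = 1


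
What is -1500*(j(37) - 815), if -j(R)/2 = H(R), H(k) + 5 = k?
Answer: 1318500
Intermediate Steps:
H(k) = -5 + k
j(R) = 10 - 2*R (j(R) = -2*(-5 + R) = 10 - 2*R)
-1500*(j(37) - 815) = -1500*((10 - 2*37) - 815) = -1500*((10 - 74) - 815) = -1500*(-64 - 815) = -1500*(-879) = 1318500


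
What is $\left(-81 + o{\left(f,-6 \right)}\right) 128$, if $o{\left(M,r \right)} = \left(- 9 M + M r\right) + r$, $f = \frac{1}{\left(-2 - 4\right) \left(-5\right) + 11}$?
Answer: $- \frac{458496}{41} \approx -11183.0$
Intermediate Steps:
$f = \frac{1}{41}$ ($f = \frac{1}{\left(-6\right) \left(-5\right) + 11} = \frac{1}{30 + 11} = \frac{1}{41} \approx 0.02439$)
$o{\left(M,r \right)} = r - 9 M + M r$
$\left(-81 + o{\left(f,-6 \right)}\right) 128 = \left(-81 - \frac{261}{41}\right) 128 = \left(- \frac{3582}{41}\right) 128 = - \frac{458496}{41}$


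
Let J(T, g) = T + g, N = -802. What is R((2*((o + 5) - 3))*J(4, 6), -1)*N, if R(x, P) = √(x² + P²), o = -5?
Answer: -802*√3601 ≈ -48127.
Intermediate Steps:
R(x, P) = √(P² + x²)
R((2*((o + 5) - 3))*J(4, 6), -1)*N = √((-1)² + ((2*((-5 + 5) - 3))*(4 + 6))²)*(-802) = √(1 + ((2*(0 - 3))*10)²)*(-802) = √(1 + ((2*(-3))*10)²)*(-802) = √(1 + (-6*10)²)*(-802) = √(1 + (-60)²)*(-802) = √(1 + 3600)*(-802) = √3601*(-802) = -802*√3601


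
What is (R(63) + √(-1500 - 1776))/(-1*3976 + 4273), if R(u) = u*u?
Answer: 147/11 + 2*I*√91/99 ≈ 13.364 + 0.19271*I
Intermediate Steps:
R(u) = u²
(R(63) + √(-1500 - 1776))/(-1*3976 + 4273) = (63² + √(-1500 - 1776))/(-1*3976 + 4273) = (3969 + √(-3276))/(-3976 + 4273) = (3969 + 6*I*√91)/297 = (3969 + 6*I*√91)*(1/297) = 147/11 + 2*I*√91/99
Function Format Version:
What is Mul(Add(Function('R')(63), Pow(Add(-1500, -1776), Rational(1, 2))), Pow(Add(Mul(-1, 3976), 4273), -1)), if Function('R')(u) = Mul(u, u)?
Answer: Add(Rational(147, 11), Mul(Rational(2, 99), I, Pow(91, Rational(1, 2)))) ≈ Add(13.364, Mul(0.19271, I))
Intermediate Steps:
Function('R')(u) = Pow(u, 2)
Mul(Add(Function('R')(63), Pow(Add(-1500, -1776), Rational(1, 2))), Pow(Add(Mul(-1, 3976), 4273), -1)) = Mul(Add(Pow(63, 2), Pow(Add(-1500, -1776), Rational(1, 2))), Pow(Add(Mul(-1, 3976), 4273), -1)) = Mul(Add(3969, Pow(-3276, Rational(1, 2))), Pow(Add(-3976, 4273), -1)) = Mul(Add(3969, Mul(6, I, Pow(91, Rational(1, 2)))), Pow(297, -1)) = Mul(Add(3969, Mul(6, I, Pow(91, Rational(1, 2)))), Rational(1, 297)) = Add(Rational(147, 11), Mul(Rational(2, 99), I, Pow(91, Rational(1, 2))))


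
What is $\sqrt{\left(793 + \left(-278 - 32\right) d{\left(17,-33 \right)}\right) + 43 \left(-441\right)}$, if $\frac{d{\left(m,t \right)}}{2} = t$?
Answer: $\sqrt{2290} \approx 47.854$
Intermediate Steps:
$d{\left(m,t \right)} = 2 t$
$\sqrt{\left(793 + \left(-278 - 32\right) d{\left(17,-33 \right)}\right) + 43 \left(-441\right)} = \sqrt{\left(793 + \left(-278 - 32\right) 2 \left(-33\right)\right) + 43 \left(-441\right)} = \sqrt{\left(793 + \left(-278 - 32\right) \left(-66\right)\right) - 18963} = \sqrt{\left(793 - -20460\right) - 18963} = \sqrt{\left(793 + 20460\right) - 18963} = \sqrt{21253 - 18963} = \sqrt{2290}$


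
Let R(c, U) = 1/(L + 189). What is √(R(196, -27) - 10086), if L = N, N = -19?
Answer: I*√291485230/170 ≈ 100.43*I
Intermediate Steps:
L = -19
R(c, U) = 1/170 (R(c, U) = 1/(-19 + 189) = 1/170)
√(R(196, -27) - 10086) = √(1/170 - 10086) = √(-1714619/170) = I*√291485230/170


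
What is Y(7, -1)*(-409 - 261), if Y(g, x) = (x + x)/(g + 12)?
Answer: 1340/19 ≈ 70.526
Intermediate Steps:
Y(g, x) = 2*x/(12 + g) (Y(g, x) = (2*x)/(12 + g) = 2*x/(12 + g))
Y(7, -1)*(-409 - 261) = (2*(-1)/(12 + 7))*(-409 - 261) = (2*(-1)/19)*(-670) = (2*(-1)*(1/19))*(-670) = -2/19*(-670) = 1340/19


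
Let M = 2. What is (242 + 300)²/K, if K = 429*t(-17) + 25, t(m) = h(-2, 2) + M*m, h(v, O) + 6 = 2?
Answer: -293764/16277 ≈ -18.048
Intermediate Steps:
h(v, O) = -4 (h(v, O) = -6 + 2 = -4)
t(m) = -4 + 2*m
K = -16277 (K = 429*(-4 + 2*(-17)) + 25 = 429*(-4 - 34) + 25 = 429*(-38) + 25 = -16302 + 25 = -16277)
(242 + 300)²/K = (242 + 300)²/(-16277) = 542²*(-1/16277) = 293764*(-1/16277) = -293764/16277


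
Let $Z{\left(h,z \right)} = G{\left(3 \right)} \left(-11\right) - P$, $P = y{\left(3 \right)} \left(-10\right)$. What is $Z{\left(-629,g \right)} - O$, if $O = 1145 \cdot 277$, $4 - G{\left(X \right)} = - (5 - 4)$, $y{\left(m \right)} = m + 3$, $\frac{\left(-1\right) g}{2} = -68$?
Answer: $-317160$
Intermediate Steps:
$g = 136$ ($g = \left(-2\right) \left(-68\right) = 136$)
$y{\left(m \right)} = 3 + m$
$G{\left(X \right)} = 5$ ($G{\left(X \right)} = 4 - - (5 - 4) = 4 - \left(-1\right) 1 = 4 - -1 = 4 + 1 = 5$)
$O = 317165$
$P = -60$ ($P = \left(3 + 3\right) \left(-10\right) = 6 \left(-10\right) = -60$)
$Z{\left(h,z \right)} = 5$ ($Z{\left(h,z \right)} = 5 \left(-11\right) - -60 = -55 + 60 = 5$)
$Z{\left(-629,g \right)} - O = 5 - 317165 = -317160$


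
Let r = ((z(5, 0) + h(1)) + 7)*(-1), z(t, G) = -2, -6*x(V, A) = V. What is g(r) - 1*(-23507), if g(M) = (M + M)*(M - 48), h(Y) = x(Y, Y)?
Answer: 432319/18 ≈ 24018.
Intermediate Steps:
x(V, A) = -V/6
h(Y) = -Y/6
r = -29/6 (r = ((-2 - ⅙*1) + 7)*(-1) = ((-2 - ⅙) + 7)*(-1) = (-13/6 + 7)*(-1) = (29/6)*(-1) = -29/6 ≈ -4.8333)
g(M) = 2*M*(-48 + M) (g(M) = (2*M)*(-48 + M) = 2*M*(-48 + M))
g(r) - 1*(-23507) = 2*(-29/6)*(-48 - 29/6) - 1*(-23507) = 2*(-29/6)*(-317/6) + 23507 = 9193/18 + 23507 = 432319/18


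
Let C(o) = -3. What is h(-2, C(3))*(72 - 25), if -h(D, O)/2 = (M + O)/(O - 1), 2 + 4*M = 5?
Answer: -423/8 ≈ -52.875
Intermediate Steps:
M = ¾ (M = -½ + (¼)*5 = -½ + 5/4 = ¾ ≈ 0.75000)
h(D, O) = -2*(¾ + O)/(-1 + O) (h(D, O) = -2*(¾ + O)/(O - 1) = -2*(¾ + O)/(-1 + O))
h(-2, C(3))*(72 - 25) = ((-3 - 4*(-3))/(2*(-1 - 3)))*(72 - 25) = ((½)*(-3 + 12)/(-4))*47 = ((½)*(-¼)*9)*47 = -9/8*47 = -423/8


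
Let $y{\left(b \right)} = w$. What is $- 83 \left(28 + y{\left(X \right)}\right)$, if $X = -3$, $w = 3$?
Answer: $-2573$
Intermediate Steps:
$y{\left(b \right)} = 3$
$- 83 \left(28 + y{\left(X \right)}\right) = - 83 \left(28 + 3\right) = \left(-83\right) 31 = -2573$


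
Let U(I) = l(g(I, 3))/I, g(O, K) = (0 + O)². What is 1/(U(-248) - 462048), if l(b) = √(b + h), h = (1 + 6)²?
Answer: -28417800192/13130387743051663 + 248*√61553/13130387743051663 ≈ -2.1643e-6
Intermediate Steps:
h = 49 (h = 7² = 49)
g(O, K) = O²
l(b) = √(49 + b) (l(b) = √(b + 49) = √(49 + b))
U(I) = √(49 + I²)/I
1/(U(-248) - 462048) = 1/(√(49 + (-248)²)/(-248) - 462048) = 1/(-√(49 + 61504)/248 - 462048) = 1/(-√61553/248 - 462048) = 1/(-462048 - √61553/248)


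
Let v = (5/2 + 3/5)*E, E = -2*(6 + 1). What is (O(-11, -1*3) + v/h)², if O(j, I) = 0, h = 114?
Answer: 47089/324900 ≈ 0.14493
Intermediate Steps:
E = -14 (E = -2*7 = -14)
v = -217/5 (v = (5/2 + 3/5)*(-14) = (5*(½) + 3*(⅕))*(-14) = (5/2 + ⅗)*(-14) = (31/10)*(-14) = -217/5 ≈ -43.400)
(O(-11, -1*3) + v/h)² = (0 - 217/5/114)² = (0 - 217/5*1/114)² = (0 - 217/570)² = (-217/570)² = 47089/324900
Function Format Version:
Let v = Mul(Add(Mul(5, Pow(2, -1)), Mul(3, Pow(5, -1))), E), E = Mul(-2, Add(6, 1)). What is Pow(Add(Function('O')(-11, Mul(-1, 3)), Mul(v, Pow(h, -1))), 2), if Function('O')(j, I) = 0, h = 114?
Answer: Rational(47089, 324900) ≈ 0.14493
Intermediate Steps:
E = -14 (E = Mul(-2, 7) = -14)
v = Rational(-217, 5) (v = Mul(Add(Mul(5, Pow(2, -1)), Mul(3, Pow(5, -1))), -14) = Mul(Add(Mul(5, Rational(1, 2)), Mul(3, Rational(1, 5))), -14) = Mul(Add(Rational(5, 2), Rational(3, 5)), -14) = Mul(Rational(31, 10), -14) = Rational(-217, 5) ≈ -43.400)
Pow(Add(Function('O')(-11, Mul(-1, 3)), Mul(v, Pow(h, -1))), 2) = Pow(Add(0, Mul(Rational(-217, 5), Pow(114, -1))), 2) = Pow(Add(0, Mul(Rational(-217, 5), Rational(1, 114))), 2) = Pow(Add(0, Rational(-217, 570)), 2) = Pow(Rational(-217, 570), 2) = Rational(47089, 324900)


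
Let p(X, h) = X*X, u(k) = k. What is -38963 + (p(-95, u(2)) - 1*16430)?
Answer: -46368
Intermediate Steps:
p(X, h) = X²
-38963 + (p(-95, u(2)) - 1*16430) = -38963 + ((-95)² - 1*16430) = -38963 + (9025 - 16430) = -38963 - 7405 = -46368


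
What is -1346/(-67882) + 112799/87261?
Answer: 3887237512/2961725601 ≈ 1.3125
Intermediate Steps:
-1346/(-67882) + 112799/87261 = -1346*(-1/67882) + 112799*(1/87261) = 673/33941 + 112799/87261 = 3887237512/2961725601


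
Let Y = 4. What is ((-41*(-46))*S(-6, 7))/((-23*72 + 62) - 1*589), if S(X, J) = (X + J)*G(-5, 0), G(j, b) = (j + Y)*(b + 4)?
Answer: 7544/2183 ≈ 3.4558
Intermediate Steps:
G(j, b) = (4 + b)*(4 + j) (G(j, b) = (j + 4)*(b + 4) = (4 + j)*(4 + b) = (4 + b)*(4 + j))
S(X, J) = -4*J - 4*X (S(X, J) = (X + J)*(16 + 4*0 + 4*(-5) + 0*(-5)) = (J + X)*(16 + 0 - 20 + 0) = (J + X)*(-4) = -4*J - 4*X)
((-41*(-46))*S(-6, 7))/((-23*72 + 62) - 1*589) = ((-41*(-46))*(-4*7 - 4*(-6)))/((-23*72 + 62) - 1*589) = (1886*(-28 + 24))/((-1656 + 62) - 589) = (1886*(-4))/(-1594 - 589) = -7544/(-2183) = -7544*(-1/2183) = 7544/2183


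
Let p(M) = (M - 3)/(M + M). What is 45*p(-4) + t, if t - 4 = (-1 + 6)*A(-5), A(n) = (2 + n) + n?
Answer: 27/8 ≈ 3.3750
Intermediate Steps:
A(n) = 2 + 2*n
p(M) = (-3 + M)/(2*M) (p(M) = (-3 + M)/((2*M)) = (-3 + M)*(1/(2*M)) = (-3 + M)/(2*M))
t = -36 (t = 4 + (-1 + 6)*(2 + 2*(-5)) = 4 + 5*(2 - 10) = 4 + 5*(-8) = 4 - 40 = -36)
45*p(-4) + t = 45*((½)*(-3 - 4)/(-4)) - 36 = 45*((½)*(-¼)*(-7)) - 36 = 45*(7/8) - 36 = 315/8 - 36 = 27/8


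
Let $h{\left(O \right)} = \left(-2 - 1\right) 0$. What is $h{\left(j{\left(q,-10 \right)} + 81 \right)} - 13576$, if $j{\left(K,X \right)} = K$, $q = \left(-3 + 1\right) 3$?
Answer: $-13576$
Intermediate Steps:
$q = -6$ ($q = \left(-2\right) 3 = -6$)
$h{\left(O \right)} = 0$ ($h{\left(O \right)} = \left(-3\right) 0 = 0$)
$h{\left(j{\left(q,-10 \right)} + 81 \right)} - 13576 = 0 - 13576 = -13576$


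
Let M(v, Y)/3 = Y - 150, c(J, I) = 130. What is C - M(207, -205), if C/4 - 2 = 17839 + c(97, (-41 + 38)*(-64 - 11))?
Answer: 72949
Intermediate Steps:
M(v, Y) = -450 + 3*Y (M(v, Y) = 3*(Y - 150) = 3*(-150 + Y) = -450 + 3*Y)
C = 71884 (C = 8 + 4*(17839 + 130) = 8 + 4*17969 = 8 + 71876 = 71884)
C - M(207, -205) = 71884 - (-450 + 3*(-205)) = 71884 - (-450 - 615) = 71884 - 1*(-1065) = 71884 + 1065 = 72949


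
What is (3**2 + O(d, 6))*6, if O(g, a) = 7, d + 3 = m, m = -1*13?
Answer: 96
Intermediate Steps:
m = -13
d = -16 (d = -3 - 13 = -16)
(3**2 + O(d, 6))*6 = (3**2 + 7)*6 = (9 + 7)*6 = 16*6 = 96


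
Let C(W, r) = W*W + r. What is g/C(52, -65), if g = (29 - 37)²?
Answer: 64/2639 ≈ 0.024252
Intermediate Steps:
C(W, r) = r + W² (C(W, r) = W² + r = r + W²)
g = 64 (g = (-8)² = 64)
g/C(52, -65) = 64/(-65 + 52²) = 64/(-65 + 2704) = 64/2639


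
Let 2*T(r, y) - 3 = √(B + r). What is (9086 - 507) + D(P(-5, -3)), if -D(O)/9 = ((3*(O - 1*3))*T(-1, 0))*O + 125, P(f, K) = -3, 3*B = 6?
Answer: 6482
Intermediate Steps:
B = 2 (B = (⅓)*6 = 2)
T(r, y) = 3/2 + √(2 + r)/2
D(O) = -1125 - 9*O*(-18 + 6*O) (D(O) = -9*(((3*(O - 1*3))*(3/2 + √(2 - 1)/2))*O + 125) = -9*(((3*(O - 3))*(3/2 + √1/2))*O + 125) = -9*(((3*(-3 + O))*(3/2 + (½)*1))*O + 125) = -9*(((-9 + 3*O)*(3/2 + ½))*O + 125) = -9*(((-9 + 3*O)*2)*O + 125) = -9*((-18 + 6*O)*O + 125) = -9*(O*(-18 + 6*O) + 125) = -9*(125 + O*(-18 + 6*O)) = -1125 - 9*O*(-18 + 6*O))
(9086 - 507) + D(P(-5, -3)) = (9086 - 507) + (-1125 - 54*(-3)² + 162*(-3)) = 8579 + (-1125 - 54*9 - 486) = 8579 + (-1125 - 486 - 486) = 8579 - 2097 = 6482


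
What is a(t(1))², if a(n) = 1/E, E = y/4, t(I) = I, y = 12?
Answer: ⅑ ≈ 0.11111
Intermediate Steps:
E = 3 (E = 12/4 = 12*(¼) = 3)
a(n) = ⅓ (a(n) = 1/3 = ⅓)
a(t(1))² = (⅓)² = ⅑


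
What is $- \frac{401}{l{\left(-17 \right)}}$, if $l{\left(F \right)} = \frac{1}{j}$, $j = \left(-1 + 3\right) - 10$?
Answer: $3208$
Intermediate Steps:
$j = -8$ ($j = 2 - 10 = -8$)
$l{\left(F \right)} = - \frac{1}{8}$ ($l{\left(F \right)} = \frac{1}{-8} = - \frac{1}{8}$)
$- \frac{401}{l{\left(-17 \right)}} = - \frac{401}{- \frac{1}{8}} = \left(-401\right) \left(-8\right) = 3208$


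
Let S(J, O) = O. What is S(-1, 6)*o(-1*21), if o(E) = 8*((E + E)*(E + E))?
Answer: 84672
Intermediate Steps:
o(E) = 32*E² (o(E) = 8*((2*E)*(2*E)) = 8*(4*E²) = 32*E²)
S(-1, 6)*o(-1*21) = 6*(32*(-1*21)²) = 6*(32*(-21)²) = 6*(32*441) = 6*14112 = 84672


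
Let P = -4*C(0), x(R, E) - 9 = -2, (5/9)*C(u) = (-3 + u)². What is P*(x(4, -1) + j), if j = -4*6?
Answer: 5508/5 ≈ 1101.6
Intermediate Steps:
C(u) = 9*(-3 + u)²/5
x(R, E) = 7 (x(R, E) = 9 - 2 = 7)
j = -24
P = -324/5 (P = -36*(-3 + 0)²/5 = -36*(-3)²/5 = -36*9/5 = -4*81/5 = -324/5 ≈ -64.800)
P*(x(4, -1) + j) = -324*(7 - 24)/5 = -324/5*(-17) = 5508/5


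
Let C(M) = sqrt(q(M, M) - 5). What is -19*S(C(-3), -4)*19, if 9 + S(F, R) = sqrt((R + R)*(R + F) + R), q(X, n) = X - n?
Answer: 3249 - 722*sqrt(7 - 2*I*sqrt(5)) ≈ 1251.6 + 583.58*I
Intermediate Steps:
C(M) = I*sqrt(5) (C(M) = sqrt((M - M) - 5) = sqrt(0 - 5) = sqrt(-5) = I*sqrt(5))
S(F, R) = -9 + sqrt(R + 2*R*(F + R)) (S(F, R) = -9 + sqrt((R + R)*(R + F) + R) = -9 + sqrt((2*R)*(F + R) + R) = -9 + sqrt(2*R*(F + R) + R) = -9 + sqrt(R + 2*R*(F + R)))
-19*S(C(-3), -4)*19 = -19*(-9 + sqrt(-4*(1 + 2*(I*sqrt(5)) + 2*(-4))))*19 = -19*(-9 + sqrt(-4*(1 + 2*I*sqrt(5) - 8)))*19 = -19*(-9 + sqrt(-4*(-7 + 2*I*sqrt(5))))*19 = -19*(-9 + sqrt(28 - 8*I*sqrt(5)))*19 = (171 - 19*sqrt(28 - 8*I*sqrt(5)))*19 = 3249 - 361*sqrt(28 - 8*I*sqrt(5))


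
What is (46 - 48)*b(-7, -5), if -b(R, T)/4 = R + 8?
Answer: 8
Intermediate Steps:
b(R, T) = -32 - 4*R (b(R, T) = -4*(R + 8) = -4*(8 + R) = -32 - 4*R)
(46 - 48)*b(-7, -5) = (46 - 48)*(-32 - 4*(-7)) = -2*(-32 + 28) = -2*(-4) = 8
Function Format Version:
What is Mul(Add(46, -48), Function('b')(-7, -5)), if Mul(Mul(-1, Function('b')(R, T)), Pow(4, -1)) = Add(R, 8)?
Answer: 8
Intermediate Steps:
Function('b')(R, T) = Add(-32, Mul(-4, R)) (Function('b')(R, T) = Mul(-4, Add(R, 8)) = Mul(-4, Add(8, R)) = Add(-32, Mul(-4, R)))
Mul(Add(46, -48), Function('b')(-7, -5)) = Mul(Add(46, -48), Add(-32, Mul(-4, -7))) = Mul(-2, Add(-32, 28)) = Mul(-2, -4) = 8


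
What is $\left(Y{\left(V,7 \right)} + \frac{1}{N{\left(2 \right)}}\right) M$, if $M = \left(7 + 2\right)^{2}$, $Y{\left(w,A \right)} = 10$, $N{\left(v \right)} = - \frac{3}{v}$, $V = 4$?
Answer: $756$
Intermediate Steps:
$M = 81$ ($M = 9^{2} = 81$)
$\left(Y{\left(V,7 \right)} + \frac{1}{N{\left(2 \right)}}\right) M = \left(10 + \frac{1}{\left(-3\right) \frac{1}{2}}\right) 81 = \left(10 + \frac{1}{- \frac{3}{2}}\right) 81 = \left(10 - \frac{2}{3}\right) 81 = \frac{28}{3} \cdot 81 = 756$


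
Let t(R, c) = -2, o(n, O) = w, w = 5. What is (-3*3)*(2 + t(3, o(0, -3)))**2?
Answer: 0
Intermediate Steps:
o(n, O) = 5
(-3*3)*(2 + t(3, o(0, -3)))**2 = (-3*3)*(2 - 2)**2 = -9*0**2 = -9*0 = 0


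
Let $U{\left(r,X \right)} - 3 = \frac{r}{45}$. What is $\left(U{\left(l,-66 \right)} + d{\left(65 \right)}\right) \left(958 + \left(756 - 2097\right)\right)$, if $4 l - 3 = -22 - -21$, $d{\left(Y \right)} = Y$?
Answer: $- \frac{2344343}{90} \approx -26048.0$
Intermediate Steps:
$l = \frac{1}{2}$ ($l = \frac{3}{4} + \frac{-22 - -21}{4} = \frac{3}{4} + \frac{-22 + 21}{4} = \frac{3}{4} + \frac{1}{4} \left(-1\right) = \frac{3}{4} - \frac{1}{4} = \frac{1}{2} \approx 0.5$)
$U{\left(r,X \right)} = 3 + \frac{r}{45}$
$\left(U{\left(l,-66 \right)} + d{\left(65 \right)}\right) \left(958 + \left(756 - 2097\right)\right) = \left(\left(3 + \frac{1}{45} \cdot \frac{1}{2}\right) + 65\right) \left(958 + \left(756 - 2097\right)\right) = \left(\left(3 + \frac{1}{90}\right) + 65\right) \left(958 - 1341\right) = \left(\frac{271}{90} + 65\right) \left(-383\right) = \frac{6121}{90} \left(-383\right) = - \frac{2344343}{90}$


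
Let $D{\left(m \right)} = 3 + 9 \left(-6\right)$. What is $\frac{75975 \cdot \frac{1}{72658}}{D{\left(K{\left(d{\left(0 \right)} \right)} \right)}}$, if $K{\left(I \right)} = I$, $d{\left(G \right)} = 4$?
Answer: $- \frac{25325}{1235186} \approx -0.020503$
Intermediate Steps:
$D{\left(m \right)} = -51$ ($D{\left(m \right)} = 3 - 54 = -51$)
$\frac{75975 \cdot \frac{1}{72658}}{D{\left(K{\left(d{\left(0 \right)} \right)} \right)}} = \frac{75975 \cdot \frac{1}{72658}}{-51} = 75975 \cdot \frac{1}{72658} \left(- \frac{1}{51}\right) = \frac{75975}{72658} \left(- \frac{1}{51}\right) = - \frac{25325}{1235186}$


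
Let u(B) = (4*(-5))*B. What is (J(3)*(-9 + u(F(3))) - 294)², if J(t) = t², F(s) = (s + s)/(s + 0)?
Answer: 540225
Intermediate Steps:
F(s) = 2 (F(s) = (2*s)/s = 2)
u(B) = -20*B
(J(3)*(-9 + u(F(3))) - 294)² = (3²*(-9 - 20*2) - 294)² = (9*(-9 - 40) - 294)² = (9*(-49) - 294)² = (-441 - 294)² = (-735)² = 540225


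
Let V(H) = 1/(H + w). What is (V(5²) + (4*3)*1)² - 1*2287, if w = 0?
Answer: -1338774/625 ≈ -2142.0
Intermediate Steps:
V(H) = 1/H (V(H) = 1/(H + 0) = 1/H)
(V(5²) + (4*3)*1)² - 1*2287 = (1/(5²) + (4*3)*1)² - 1*2287 = (1/25 + 12*1)² - 2287 = (1/25 + 12)² - 2287 = (301/25)² - 2287 = 90601/625 - 2287 = -1338774/625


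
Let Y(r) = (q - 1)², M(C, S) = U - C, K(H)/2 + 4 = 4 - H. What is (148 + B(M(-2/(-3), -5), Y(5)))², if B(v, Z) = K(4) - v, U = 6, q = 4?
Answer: 163216/9 ≈ 18135.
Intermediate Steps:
K(H) = -2*H (K(H) = -8 + 2*(4 - H) = -8 + (8 - 2*H) = -2*H)
M(C, S) = 6 - C
Y(r) = 9 (Y(r) = (4 - 1)² = 3² = 9)
B(v, Z) = -8 - v (B(v, Z) = -2*4 - v = -8 - v)
(148 + B(M(-2/(-3), -5), Y(5)))² = (148 + (-8 - (6 - (-2)/(-3))))² = (148 + (-8 - (6 - (-2)*(-1)/3)))² = (148 + (-8 - (6 - 1*⅔)))² = (148 + (-8 - (6 - ⅔)))² = (148 + (-8 - 1*16/3))² = (148 + (-8 - 16/3))² = (148 - 40/3)² = (404/3)² = 163216/9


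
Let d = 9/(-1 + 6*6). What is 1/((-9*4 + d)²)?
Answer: 1225/1565001 ≈ 0.00078275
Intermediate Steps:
d = 9/35 (d = 9/(-1 + 36) = 9/35 ≈ 0.25714)
1/((-9*4 + d)²) = 1/((-9*4 + 9/35)²) = 1/((-36 + 9/35)²) = 1/((-1251/35)²) = 1/(1565001/1225) = 1225/1565001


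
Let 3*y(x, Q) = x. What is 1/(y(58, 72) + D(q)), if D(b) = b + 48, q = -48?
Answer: 3/58 ≈ 0.051724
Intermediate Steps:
y(x, Q) = x/3
D(b) = 48 + b
1/(y(58, 72) + D(q)) = 1/((⅓)*58 + (48 - 48)) = 1/(58/3 + 0) = 1/(58/3) = 3/58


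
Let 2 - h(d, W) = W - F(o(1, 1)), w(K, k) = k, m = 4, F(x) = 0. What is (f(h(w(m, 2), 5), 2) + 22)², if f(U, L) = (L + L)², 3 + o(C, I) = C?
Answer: 1444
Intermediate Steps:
o(C, I) = -3 + C
h(d, W) = 2 - W (h(d, W) = 2 - (W - 1*0) = 2 - (W + 0) = 2 - W)
f(U, L) = 4*L² (f(U, L) = (2*L)² = 4*L²)
(f(h(w(m, 2), 5), 2) + 22)² = (4*2² + 22)² = (4*4 + 22)² = (16 + 22)² = 38² = 1444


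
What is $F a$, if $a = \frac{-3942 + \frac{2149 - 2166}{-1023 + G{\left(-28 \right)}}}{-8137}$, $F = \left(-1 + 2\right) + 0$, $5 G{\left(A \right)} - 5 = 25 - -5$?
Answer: $\frac{4005055}{8267192} \approx 0.48445$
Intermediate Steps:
$G{\left(A \right)} = 7$ ($G{\left(A \right)} = 1 + \frac{25 - -5}{5} = 1 + \frac{25 + 5}{5} = 1 + \frac{1}{5} \cdot 30 = 1 + 6 = 7$)
$F = 1$ ($F = 1 + 0 = 1$)
$a = \frac{4005055}{8267192}$ ($a = \frac{-3942 + \frac{2149 - 2166}{-1023 + 7}}{-8137} = \left(-3942 - \frac{17}{-1016}\right) \left(- \frac{1}{8137}\right) = \left(-3942 - - \frac{17}{1016}\right) \left(- \frac{1}{8137}\right) = \left(-3942 + \frac{17}{1016}\right) \left(- \frac{1}{8137}\right) = \left(- \frac{4005055}{1016}\right) \left(- \frac{1}{8137}\right) = \frac{4005055}{8267192} \approx 0.48445$)
$F a = 1 \cdot \frac{4005055}{8267192} = \frac{4005055}{8267192}$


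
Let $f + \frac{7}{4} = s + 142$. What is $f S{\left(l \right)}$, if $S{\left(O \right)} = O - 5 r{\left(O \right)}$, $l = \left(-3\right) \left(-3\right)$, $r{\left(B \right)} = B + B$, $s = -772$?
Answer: $\frac{204687}{4} \approx 51172.0$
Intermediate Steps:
$r{\left(B \right)} = 2 B$
$l = 9$
$S{\left(O \right)} = - 9 O$ ($S{\left(O \right)} = O - 5 \cdot 2 O = O - 10 O = - 9 O$)
$f = - \frac{2527}{4}$ ($f = - \frac{7}{4} + \left(-772 + 142\right) = - \frac{7}{4} - 630 = - \frac{2527}{4} \approx -631.75$)
$f S{\left(l \right)} = - \frac{2527 \left(\left(-9\right) 9\right)}{4} = \left(- \frac{2527}{4}\right) \left(-81\right) = \frac{204687}{4}$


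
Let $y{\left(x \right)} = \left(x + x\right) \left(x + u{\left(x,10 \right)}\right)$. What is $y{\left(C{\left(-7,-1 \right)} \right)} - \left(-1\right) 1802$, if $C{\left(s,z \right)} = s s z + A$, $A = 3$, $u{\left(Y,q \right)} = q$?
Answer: $5114$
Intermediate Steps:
$C{\left(s,z \right)} = 3 + z s^{2}$ ($C{\left(s,z \right)} = s s z + 3 = s^{2} z + 3 = z s^{2} + 3 = 3 + z s^{2}$)
$y{\left(x \right)} = 2 x \left(10 + x\right)$ ($y{\left(x \right)} = \left(x + x\right) \left(x + 10\right) = 2 x \left(10 + x\right)$)
$y{\left(C{\left(-7,-1 \right)} \right)} - \left(-1\right) 1802 = 2 \left(3 - \left(-7\right)^{2}\right) \left(10 + \left(3 - \left(-7\right)^{2}\right)\right) - \left(-1\right) 1802 = 2 \left(3 - 49\right) \left(10 + \left(3 - 49\right)\right) - -1802 = 2 \left(3 - 49\right) \left(10 + \left(3 - 49\right)\right) + 1802 = 2 \left(-46\right) \left(10 - 46\right) + 1802 = 2 \left(-46\right) \left(-36\right) + 1802 = 3312 + 1802 = 5114$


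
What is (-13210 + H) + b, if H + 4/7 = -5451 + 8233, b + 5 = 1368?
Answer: -63459/7 ≈ -9065.6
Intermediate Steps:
b = 1363 (b = -5 + 1368 = 1363)
H = 19470/7 (H = -4/7 + (-5451 + 8233) = -4/7 + 2782 = 19470/7 ≈ 2781.4)
(-13210 + H) + b = (-13210 + 19470/7) + 1363 = -73000/7 + 1363 = -63459/7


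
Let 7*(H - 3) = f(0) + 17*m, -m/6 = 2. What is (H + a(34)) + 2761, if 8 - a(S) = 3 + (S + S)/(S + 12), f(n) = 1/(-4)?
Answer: 1763493/644 ≈ 2738.3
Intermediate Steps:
m = -12 (m = -6*2 = -12)
f(n) = -¼ (f(n) = 1*(-¼) = -¼)
a(S) = 5 - 2*S/(12 + S) (a(S) = 8 - (3 + (S + S)/(S + 12)) = 8 - (3 + (2*S)/(12 + S)) = 8 - (3 + 2*S/(12 + S)) = 8 + (-3 - 2*S/(12 + S)) = 5 - 2*S/(12 + S))
H = -733/28 (H = 3 + (-¼ + 17*(-12))/7 = 3 + (-¼ - 204)/7 = 3 + (⅐)*(-817/4) = 3 - 817/28 = -733/28 ≈ -26.179)
(H + a(34)) + 2761 = (-733/28 + 3*(20 + 34)/(12 + 34)) + 2761 = (-733/28 + 3*54/46) + 2761 = (-733/28 + 3*(1/46)*54) + 2761 = (-733/28 + 81/23) + 2761 = -14591/644 + 2761 = 1763493/644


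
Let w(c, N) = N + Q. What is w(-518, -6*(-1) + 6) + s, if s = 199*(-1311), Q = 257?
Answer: -260620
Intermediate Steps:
s = -260889
w(c, N) = 257 + N (w(c, N) = N + 257 = 257 + N)
w(-518, -6*(-1) + 6) + s = (257 + (-6*(-1) + 6)) - 260889 = (257 + (6 + 6)) - 260889 = (257 + 12) - 260889 = 269 - 260889 = -260620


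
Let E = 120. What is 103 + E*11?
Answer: 1423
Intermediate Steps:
103 + E*11 = 103 + 120*11 = 103 + 1320 = 1423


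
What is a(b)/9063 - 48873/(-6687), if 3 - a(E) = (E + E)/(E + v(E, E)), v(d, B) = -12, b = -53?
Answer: 3199048342/437697585 ≈ 7.3088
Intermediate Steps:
a(E) = 3 - 2*E/(-12 + E) (a(E) = 3 - (E + E)/(E - 12) = 3 - 2*E/(-12 + E))
a(b)/9063 - 48873/(-6687) = ((-36 - 53)/(-12 - 53))/9063 - 48873/(-6687) = (-89/(-65))*(1/9063) - 48873*(-1/6687) = -1/65*(-89)*(1/9063) + 16291/2229 = (89/65)*(1/9063) + 16291/2229 = 89/589095 + 16291/2229 = 3199048342/437697585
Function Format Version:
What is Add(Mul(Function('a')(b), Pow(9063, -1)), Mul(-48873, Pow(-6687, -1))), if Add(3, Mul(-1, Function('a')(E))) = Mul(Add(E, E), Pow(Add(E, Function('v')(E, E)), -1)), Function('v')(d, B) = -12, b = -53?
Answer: Rational(3199048342, 437697585) ≈ 7.3088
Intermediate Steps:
Function('a')(E) = Add(3, Mul(-2, E, Pow(Add(-12, E), -1))) (Function('a')(E) = Add(3, Mul(-1, Mul(Add(E, E), Pow(Add(E, -12), -1)))) = Add(3, Mul(-1, Mul(Mul(2, E), Pow(Add(-12, E), -1)))) = Add(3, Mul(-1, Mul(2, E, Pow(Add(-12, E), -1)))) = Add(3, Mul(-2, E, Pow(Add(-12, E), -1))))
Add(Mul(Function('a')(b), Pow(9063, -1)), Mul(-48873, Pow(-6687, -1))) = Add(Mul(Mul(Pow(Add(-12, -53), -1), Add(-36, -53)), Pow(9063, -1)), Mul(-48873, Pow(-6687, -1))) = Add(Mul(Mul(Pow(-65, -1), -89), Rational(1, 9063)), Mul(-48873, Rational(-1, 6687))) = Add(Mul(Mul(Rational(-1, 65), -89), Rational(1, 9063)), Rational(16291, 2229)) = Add(Mul(Rational(89, 65), Rational(1, 9063)), Rational(16291, 2229)) = Add(Rational(89, 589095), Rational(16291, 2229)) = Rational(3199048342, 437697585)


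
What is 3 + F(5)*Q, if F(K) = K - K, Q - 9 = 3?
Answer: 3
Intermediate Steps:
Q = 12 (Q = 9 + 3 = 12)
F(K) = 0
3 + F(5)*Q = 3 + 0*12 = 3 + 0 = 3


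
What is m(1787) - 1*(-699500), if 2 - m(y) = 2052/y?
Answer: 1250008022/1787 ≈ 6.9950e+5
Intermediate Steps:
m(y) = 2 - 2052/y
m(1787) - 1*(-699500) = (2 - 2052/1787) - 1*(-699500) = (2 - 2052*1/1787) + 699500 = (2 - 2052/1787) + 699500 = 1522/1787 + 699500 = 1250008022/1787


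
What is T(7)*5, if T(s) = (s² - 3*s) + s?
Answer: 175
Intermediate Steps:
T(s) = s² - 2*s
T(7)*5 = (7*(-2 + 7))*5 = (7*5)*5 = 35*5 = 175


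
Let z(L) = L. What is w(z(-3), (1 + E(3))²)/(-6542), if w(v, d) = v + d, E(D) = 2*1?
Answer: -3/3271 ≈ -0.00091715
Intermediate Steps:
E(D) = 2
w(v, d) = d + v
w(z(-3), (1 + E(3))²)/(-6542) = ((1 + 2)² - 3)/(-6542) = (3² - 3)*(-1/6542) = (9 - 3)*(-1/6542) = 6*(-1/6542) = -3/3271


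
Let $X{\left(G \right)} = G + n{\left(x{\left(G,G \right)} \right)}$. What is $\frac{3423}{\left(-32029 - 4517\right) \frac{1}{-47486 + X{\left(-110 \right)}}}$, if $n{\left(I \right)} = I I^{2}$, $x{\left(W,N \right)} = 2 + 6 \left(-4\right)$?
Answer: $\frac{33228202}{6091} \approx 5455.3$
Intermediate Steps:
$x{\left(W,N \right)} = -22$ ($x{\left(W,N \right)} = 2 - 24 = -22$)
$n{\left(I \right)} = I^{3}$
$X{\left(G \right)} = -10648 + G$ ($X{\left(G \right)} = G + \left(-22\right)^{3} = G - 10648 = -10648 + G$)
$\frac{3423}{\left(-32029 - 4517\right) \frac{1}{-47486 + X{\left(-110 \right)}}} = \frac{3423}{\left(-32029 - 4517\right) \frac{1}{-47486 - 10758}} = \frac{3423}{\left(-32029 + \left(-7824 + 3307\right)\right) \frac{1}{-47486 - 10758}} = \frac{3423}{\left(-32029 - 4517\right) \frac{1}{-58244}} = \frac{3423}{\left(-36546\right) \left(- \frac{1}{58244}\right)} = \frac{3423}{\frac{18273}{29122}} = 3423 \cdot \frac{29122}{18273} = \frac{33228202}{6091}$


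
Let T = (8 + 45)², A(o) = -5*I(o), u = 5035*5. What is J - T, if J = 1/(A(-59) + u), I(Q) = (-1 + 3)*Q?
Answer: -72373884/25765 ≈ -2809.0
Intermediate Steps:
I(Q) = 2*Q
u = 25175
A(o) = -10*o
J = 1/25765 (J = 1/(-10*(-59) + 25175) = 1/(590 + 25175) = 1/25765 ≈ 3.8812e-5)
T = 2809 (T = 53² = 2809)
J - T = 1/25765 - 1*2809 = 1/25765 - 2809 = -72373884/25765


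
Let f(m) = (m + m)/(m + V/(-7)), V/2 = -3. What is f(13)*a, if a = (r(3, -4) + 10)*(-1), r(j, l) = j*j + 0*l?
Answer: -3458/97 ≈ -35.649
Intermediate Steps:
V = -6 (V = 2*(-3) = -6)
r(j, l) = j² (r(j, l) = j² + 0 = j²)
f(m) = 2*m/(6/7 + m) (f(m) = (m + m)/(m - 6/(-7)) = (2*m)/(m - 6*(-⅐)) = (2*m)/(m + 6/7) = (2*m)/(6/7 + m) = 2*m/(6/7 + m))
a = -19 (a = (3² + 10)*(-1) = (9 + 10)*(-1) = 19*(-1) = -19)
f(13)*a = (14*13/(6 + 7*13))*(-19) = (14*13/(6 + 91))*(-19) = (14*13/97)*(-19) = (14*13*(1/97))*(-19) = (182/97)*(-19) = -3458/97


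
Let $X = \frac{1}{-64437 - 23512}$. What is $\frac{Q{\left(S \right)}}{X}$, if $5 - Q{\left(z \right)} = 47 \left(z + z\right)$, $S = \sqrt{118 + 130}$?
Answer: $-439745 + 16534412 \sqrt{62} \approx 1.2975 \cdot 10^{8}$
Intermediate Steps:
$S = 2 \sqrt{62}$ ($S = \sqrt{248} = 2 \sqrt{62} \approx 15.748$)
$Q{\left(z \right)} = 5 - 94 z$ ($Q{\left(z \right)} = 5 - 47 \left(z + z\right) = 5 - 47 \cdot 2 z = 5 - 94 z$)
$X = - \frac{1}{87949}$ ($X = \frac{1}{-87949} = - \frac{1}{87949} \approx -1.137 \cdot 10^{-5}$)
$\frac{Q{\left(S \right)}}{X} = \frac{5 - 94 \cdot 2 \sqrt{62}}{- \frac{1}{87949}} = \left(5 - 188 \sqrt{62}\right) \left(-87949\right) = -439745 + 16534412 \sqrt{62}$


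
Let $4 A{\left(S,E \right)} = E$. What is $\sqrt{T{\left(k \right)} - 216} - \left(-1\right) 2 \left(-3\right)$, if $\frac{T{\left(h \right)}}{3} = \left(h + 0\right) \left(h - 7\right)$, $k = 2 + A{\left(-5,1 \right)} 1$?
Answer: $-6 + \frac{63 i}{4} \approx -6.0 + 15.75 i$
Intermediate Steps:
$A{\left(S,E \right)} = \frac{E}{4}$
$k = \frac{9}{4}$ ($k = 2 + \frac{1}{4} \cdot 1 \cdot 1 = 2 + \frac{1}{4} \cdot 1 = 2 + \frac{1}{4} = \frac{9}{4} \approx 2.25$)
$T{\left(h \right)} = 3 h \left(-7 + h\right)$ ($T{\left(h \right)} = 3 \left(h + 0\right) \left(h - 7\right) = 3 h \left(-7 + h\right)$)
$\sqrt{T{\left(k \right)} - 216} - \left(-1\right) 2 \left(-3\right) = \sqrt{3 \cdot \frac{9}{4} \left(-7 + \frac{9}{4}\right) - 216} - \left(-1\right) 2 \left(-3\right) = \sqrt{3 \cdot \frac{9}{4} \left(- \frac{19}{4}\right) - 216} - \left(-2\right) \left(-3\right) = \sqrt{- \frac{513}{16} - 216} - 6 = \sqrt{- \frac{3969}{16}} - 6 = \frac{63 i}{4} - 6 = -6 + \frac{63 i}{4}$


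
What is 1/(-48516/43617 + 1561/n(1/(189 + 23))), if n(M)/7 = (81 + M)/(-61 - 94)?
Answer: -249678247/106816315176 ≈ -0.0023375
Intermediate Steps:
n(M) = -567/155 - 7*M/155 (n(M) = 7*((81 + M)/(-61 - 94)) = 7*((81 + M)/(-155)) = 7*((81 + M)*(-1/155)) = 7*(-81/155 - M/155) = -567/155 - 7*M/155)
1/(-48516/43617 + 1561/n(1/(189 + 23))) = 1/(-48516/43617 + 1561/(-567/155 - 7/(155*(189 + 23)))) = 1/(-48516*1/43617 + 1561/(-567/155 - 7/155/212)) = 1/(-16172/14539 + 1561/(-567/155 - 7/155*1/212)) = 1/(-16172/14539 + 1561/(-567/155 - 7/32860)) = 1/(-16172/14539 + 1561/(-120211/32860)) = 1/(-16172/14539 + 1561*(-32860/120211)) = 1/(-16172/14539 - 7327780/17173) = 1/(-106816315176/249678247) = -249678247/106816315176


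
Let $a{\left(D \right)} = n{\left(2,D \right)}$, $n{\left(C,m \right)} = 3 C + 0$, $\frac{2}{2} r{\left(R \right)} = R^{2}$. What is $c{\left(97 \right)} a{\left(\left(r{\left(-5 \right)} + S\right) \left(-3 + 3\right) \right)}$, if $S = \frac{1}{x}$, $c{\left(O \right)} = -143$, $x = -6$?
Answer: $-858$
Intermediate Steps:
$S = - \frac{1}{6}$ ($S = \frac{1}{-6} = - \frac{1}{6} \approx -0.16667$)
$r{\left(R \right)} = R^{2}$
$n{\left(C,m \right)} = 3 C$
$a{\left(D \right)} = 6$ ($a{\left(D \right)} = 3 \cdot 2 = 6$)
$c{\left(97 \right)} a{\left(\left(r{\left(-5 \right)} + S\right) \left(-3 + 3\right) \right)} = \left(-143\right) 6 = -858$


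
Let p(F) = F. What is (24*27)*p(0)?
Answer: 0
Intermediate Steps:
(24*27)*p(0) = (24*27)*0 = 648*0 = 0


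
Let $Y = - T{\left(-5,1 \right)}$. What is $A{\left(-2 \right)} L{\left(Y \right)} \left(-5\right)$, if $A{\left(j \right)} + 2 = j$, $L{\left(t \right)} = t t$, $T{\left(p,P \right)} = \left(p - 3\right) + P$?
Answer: $980$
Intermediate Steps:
$T{\left(p,P \right)} = -3 + P + p$ ($T{\left(p,P \right)} = \left(-3 + p\right) + P = -3 + P + p$)
$Y = 7$ ($Y = - (-3 + 1 - 5) = \left(-1\right) \left(-7\right) = 7$)
$L{\left(t \right)} = t^{2}$
$A{\left(j \right)} = -2 + j$
$A{\left(-2 \right)} L{\left(Y \right)} \left(-5\right) = \left(-2 - 2\right) 7^{2} \left(-5\right) = \left(-4\right) 49 \left(-5\right) = \left(-196\right) \left(-5\right) = 980$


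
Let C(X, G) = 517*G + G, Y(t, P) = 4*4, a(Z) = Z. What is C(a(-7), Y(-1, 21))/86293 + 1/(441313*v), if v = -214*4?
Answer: 3130907348971/32598382638904 ≈ 0.096045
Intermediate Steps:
Y(t, P) = 16
v = -856
C(X, G) = 518*G
C(a(-7), Y(-1, 21))/86293 + 1/(441313*v) = (518*16)/86293 + 1/(441313*(-856)) = 8288*(1/86293) + (1/441313)*(-1/856) = 8288/86293 - 1/377763928 = 3130907348971/32598382638904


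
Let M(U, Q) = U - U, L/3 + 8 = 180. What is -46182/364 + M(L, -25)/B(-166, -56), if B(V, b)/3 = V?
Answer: -23091/182 ≈ -126.87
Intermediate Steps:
L = 516 (L = -24 + 3*180 = -24 + 540 = 516)
M(U, Q) = 0
B(V, b) = 3*V
-46182/364 + M(L, -25)/B(-166, -56) = -46182/364 + 0/((3*(-166))) = -46182*1/364 + 0/(-498) = -23091/182 + 0*(-1/498) = -23091/182 + 0 = -23091/182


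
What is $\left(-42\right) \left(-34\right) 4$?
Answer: $5712$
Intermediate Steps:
$\left(-42\right) \left(-34\right) 4 = 1428 \cdot 4 = 5712$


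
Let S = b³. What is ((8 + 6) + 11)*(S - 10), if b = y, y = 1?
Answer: -225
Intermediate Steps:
b = 1
S = 1 (S = 1³ = 1)
((8 + 6) + 11)*(S - 10) = ((8 + 6) + 11)*(1 - 10) = (14 + 11)*(-9) = 25*(-9) = -225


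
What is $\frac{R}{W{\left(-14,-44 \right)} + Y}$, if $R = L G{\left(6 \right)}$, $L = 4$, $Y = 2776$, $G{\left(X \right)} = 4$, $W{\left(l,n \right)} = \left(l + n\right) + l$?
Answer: $\frac{1}{169} \approx 0.0059172$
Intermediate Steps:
$W{\left(l,n \right)} = n + 2 l$
$R = 16$ ($R = 4 \cdot 4 = 16$)
$\frac{R}{W{\left(-14,-44 \right)} + Y} = \frac{16}{\left(-44 + 2 \left(-14\right)\right) + 2776} = \frac{16}{\left(-44 - 28\right) + 2776} = \frac{16}{-72 + 2776} = \frac{16}{2704} = 16 \cdot \frac{1}{2704} = \frac{1}{169}$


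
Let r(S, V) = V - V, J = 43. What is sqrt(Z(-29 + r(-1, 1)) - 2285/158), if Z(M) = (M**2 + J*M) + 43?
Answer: I*sqrt(9422962)/158 ≈ 19.428*I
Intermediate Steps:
r(S, V) = 0
Z(M) = 43 + M**2 + 43*M (Z(M) = (M**2 + 43*M) + 43 = 43 + M**2 + 43*M)
sqrt(Z(-29 + r(-1, 1)) - 2285/158) = sqrt((43 + (-29 + 0)**2 + 43*(-29 + 0)) - 2285/158) = sqrt((43 + (-29)**2 + 43*(-29)) - 2285*1/158) = sqrt((43 + 841 - 1247) - 2285/158) = sqrt(-363 - 2285/158) = sqrt(-59639/158) = I*sqrt(9422962)/158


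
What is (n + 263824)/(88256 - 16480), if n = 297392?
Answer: 17538/2243 ≈ 7.8190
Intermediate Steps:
(n + 263824)/(88256 - 16480) = (297392 + 263824)/(88256 - 16480) = 561216/71776 = 561216*(1/71776) = 17538/2243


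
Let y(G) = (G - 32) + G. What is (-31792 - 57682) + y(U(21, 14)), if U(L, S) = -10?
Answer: -89526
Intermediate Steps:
y(G) = -32 + 2*G (y(G) = (-32 + G) + G = -32 + 2*G)
(-31792 - 57682) + y(U(21, 14)) = (-31792 - 57682) + (-32 + 2*(-10)) = -89474 + (-32 - 20) = -89474 - 52 = -89526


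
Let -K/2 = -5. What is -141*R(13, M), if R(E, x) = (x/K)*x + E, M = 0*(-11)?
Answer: -1833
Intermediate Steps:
K = 10 (K = -2*(-5) = 10)
M = 0
R(E, x) = E + x**2/10 (R(E, x) = (x/10)*x + E = x**2/10 + E = E + x**2/10)
-141*R(13, M) = -141*(13 + (1/10)*0**2) = -141*(13 + (1/10)*0) = -141*(13 + 0) = -141*13 = -1833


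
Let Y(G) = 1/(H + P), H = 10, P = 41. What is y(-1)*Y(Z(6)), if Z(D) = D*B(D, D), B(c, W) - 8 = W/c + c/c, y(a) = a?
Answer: -1/51 ≈ -0.019608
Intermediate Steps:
B(c, W) = 9 + W/c (B(c, W) = 8 + (W/c + c/c) = 8 + (W/c + 1) = 8 + (1 + W/c) = 9 + W/c)
Z(D) = 10*D (Z(D) = D*(9 + D/D) = D*(9 + 1) = D*10 = 10*D)
Y(G) = 1/51 (Y(G) = 1/(10 + 41) = 1/51)
y(-1)*Y(Z(6)) = -1*1/51 = -1/51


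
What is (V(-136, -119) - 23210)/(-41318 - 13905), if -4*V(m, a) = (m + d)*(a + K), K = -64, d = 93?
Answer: 14387/31556 ≈ 0.45592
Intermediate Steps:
V(m, a) = -(-64 + a)*(93 + m)/4 (V(m, a) = -(m + 93)*(a - 64)/4 = -(93 + m)*(-64 + a)/4 = -(-64 + a)*(93 + m)/4)
(V(-136, -119) - 23210)/(-41318 - 13905) = ((1488 + 16*(-136) - 93/4*(-119) - ¼*(-119)*(-136)) - 23210)/(-41318 - 13905) = ((1488 - 2176 + 11067/4 - 4046) - 23210)/(-55223) = (-7869/4 - 23210)*(-1/55223) = -100709/4*(-1/55223) = 14387/31556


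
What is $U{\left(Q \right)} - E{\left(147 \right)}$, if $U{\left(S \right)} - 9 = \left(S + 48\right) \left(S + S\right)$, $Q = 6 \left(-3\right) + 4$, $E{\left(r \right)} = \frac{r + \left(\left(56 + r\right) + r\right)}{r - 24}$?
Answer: $- \frac{116486}{123} \approx -947.04$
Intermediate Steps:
$E{\left(r \right)} = \frac{56 + 3 r}{-24 + r}$ ($E{\left(r \right)} = \frac{r + \left(56 + 2 r\right)}{-24 + r} = \frac{56 + 3 r}{-24 + r}$)
$Q = -14$ ($Q = -18 + 4 = -14$)
$U{\left(S \right)} = 9 + 2 S \left(48 + S\right)$ ($U{\left(S \right)} = 9 + \left(S + 48\right) \left(S + S\right) = 9 + \left(48 + S\right) 2 S = 9 + 2 S \left(48 + S\right)$)
$U{\left(Q \right)} - E{\left(147 \right)} = \left(9 + 2 \left(-14\right)^{2} + 96 \left(-14\right)\right) - \frac{56 + 3 \cdot 147}{-24 + 147} = \left(9 + 2 \cdot 196 - 1344\right) - \frac{56 + 441}{123} = \left(9 + 392 - 1344\right) - \frac{1}{123} \cdot 497 = -943 - \frac{497}{123} = - \frac{116486}{123}$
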